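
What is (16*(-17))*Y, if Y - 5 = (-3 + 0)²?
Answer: -3808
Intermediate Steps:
Y = 14 (Y = 5 + (-3 + 0)² = 5 + (-3)² = 5 + 9 = 14)
(16*(-17))*Y = (16*(-17))*14 = -272*14 = -3808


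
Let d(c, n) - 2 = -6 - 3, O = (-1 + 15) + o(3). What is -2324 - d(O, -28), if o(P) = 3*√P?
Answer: -2317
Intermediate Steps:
O = 14 + 3*√3 (O = (-1 + 15) + 3*√3 = 14 + 3*√3 ≈ 19.196)
d(c, n) = -7 (d(c, n) = 2 + (-6 - 3) = 2 - 9 = -7)
-2324 - d(O, -28) = -2324 - 1*(-7) = -2324 + 7 = -2317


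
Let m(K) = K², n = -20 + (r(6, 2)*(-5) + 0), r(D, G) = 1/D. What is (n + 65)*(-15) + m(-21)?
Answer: -443/2 ≈ -221.50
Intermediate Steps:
n = -125/6 (n = -20 + (-5/6 + 0) = -20 + ((⅙)*(-5) + 0) = -20 + (-⅚ + 0) = -20 - ⅚ = -125/6 ≈ -20.833)
(n + 65)*(-15) + m(-21) = (-125/6 + 65)*(-15) + (-21)² = (265/6)*(-15) + 441 = -1325/2 + 441 = -443/2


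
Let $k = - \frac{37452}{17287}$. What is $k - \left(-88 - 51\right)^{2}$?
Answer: $- \frac{334039579}{17287} \approx -19323.0$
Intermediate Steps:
$k = - \frac{37452}{17287}$ ($k = \left(-37452\right) \frac{1}{17287} = - \frac{37452}{17287} \approx -2.1665$)
$k - \left(-88 - 51\right)^{2} = - \frac{37452}{17287} - \left(-88 - 51\right)^{2} = - \frac{37452}{17287} - \left(-139\right)^{2} = - \frac{37452}{17287} - 19321 = - \frac{334039579}{17287}$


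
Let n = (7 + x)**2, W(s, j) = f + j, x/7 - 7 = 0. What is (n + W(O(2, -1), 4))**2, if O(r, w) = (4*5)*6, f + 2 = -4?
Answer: 9821956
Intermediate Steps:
f = -6 (f = -2 - 4 = -6)
x = 49 (x = 49 + 7*0 = 49 + 0 = 49)
O(r, w) = 120 (O(r, w) = 20*6 = 120)
W(s, j) = -6 + j
n = 3136 (n = (7 + 49)**2 = 56**2 = 3136)
(n + W(O(2, -1), 4))**2 = (3136 + (-6 + 4))**2 = (3136 - 2)**2 = 3134**2 = 9821956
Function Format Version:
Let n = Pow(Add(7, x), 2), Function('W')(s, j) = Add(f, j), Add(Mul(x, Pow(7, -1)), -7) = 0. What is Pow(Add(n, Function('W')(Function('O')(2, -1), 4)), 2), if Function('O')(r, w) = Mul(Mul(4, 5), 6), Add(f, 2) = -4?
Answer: 9821956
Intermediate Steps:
f = -6 (f = Add(-2, -4) = -6)
x = 49 (x = Add(49, Mul(7, 0)) = Add(49, 0) = 49)
Function('O')(r, w) = 120 (Function('O')(r, w) = Mul(20, 6) = 120)
Function('W')(s, j) = Add(-6, j)
n = 3136 (n = Pow(Add(7, 49), 2) = Pow(56, 2) = 3136)
Pow(Add(n, Function('W')(Function('O')(2, -1), 4)), 2) = Pow(Add(3136, Add(-6, 4)), 2) = Pow(Add(3136, -2), 2) = Pow(3134, 2) = 9821956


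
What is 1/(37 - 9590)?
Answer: -1/9553 ≈ -0.00010468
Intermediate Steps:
1/(37 - 9590) = 1/(-9553) = -1/9553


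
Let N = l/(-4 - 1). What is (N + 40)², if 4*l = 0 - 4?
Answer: 40401/25 ≈ 1616.0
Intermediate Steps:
l = -1 (l = (0 - 4)/4 = (¼)*(-4) = -1)
N = ⅕ (N = -1/(-4 - 1) = -1/(-5) = -1*(-⅕) = ⅕ ≈ 0.20000)
(N + 40)² = (⅕ + 40)² = (201/5)² = 40401/25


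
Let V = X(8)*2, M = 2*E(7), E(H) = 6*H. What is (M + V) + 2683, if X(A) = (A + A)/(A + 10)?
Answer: 24919/9 ≈ 2768.8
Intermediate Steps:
X(A) = 2*A/(10 + A) (X(A) = (2*A)/(10 + A) = 2*A/(10 + A))
M = 84 (M = 2*(6*7) = 2*42 = 84)
V = 16/9 (V = (2*8/(10 + 8))*2 = (2*8/18)*2 = (2*8*(1/18))*2 = (8/9)*2 = 16/9 ≈ 1.7778)
(M + V) + 2683 = (84 + 16/9) + 2683 = 772/9 + 2683 = 24919/9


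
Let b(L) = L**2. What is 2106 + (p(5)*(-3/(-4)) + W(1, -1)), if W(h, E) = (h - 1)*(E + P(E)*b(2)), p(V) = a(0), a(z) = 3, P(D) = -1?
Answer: 8433/4 ≈ 2108.3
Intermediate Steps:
p(V) = 3
W(h, E) = (-1 + h)*(-4 + E) (W(h, E) = (h - 1)*(E - 1*2**2) = (-1 + h)*(E - 1*4) = (-1 + h)*(E - 4) = (-1 + h)*(-4 + E))
2106 + (p(5)*(-3/(-4)) + W(1, -1)) = 2106 + (3*(-3/(-4)) + (4 - 1*(-1) - 4*1 - 1*1)) = 2106 + (3*(-3*(-1/4)) + (4 + 1 - 4 - 1)) = 2106 + (3*(3/4) + 0) = 2106 + (9/4 + 0) = 2106 + 9/4 = 8433/4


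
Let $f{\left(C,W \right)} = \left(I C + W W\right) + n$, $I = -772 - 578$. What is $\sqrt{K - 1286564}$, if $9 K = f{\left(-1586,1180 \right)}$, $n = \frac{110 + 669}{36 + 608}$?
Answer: $\frac{i \sqrt{834197376565}}{966} \approx 945.49 i$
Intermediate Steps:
$I = -1350$ ($I = -772 - 578 = -1350$)
$n = \frac{779}{644} \approx 1.2096$
$f{\left(C,W \right)} = \frac{779}{644} + W^{2} - 1350 C$ ($f{\left(C,W \right)} = \left(- 1350 C + W W\right) + \frac{779}{644} = \left(- 1350 C + W^{2}\right) + \frac{779}{644} = \left(W^{2} - 1350 C\right) + \frac{779}{644} = \frac{779}{644} + W^{2} - 1350 C$)
$K = \frac{2275574779}{5796}$ ($K = \frac{\frac{779}{644} + 1180^{2} - -2141100}{9} = \frac{\frac{779}{644} + 1392400 + 2141100}{9} = \frac{1}{9} \cdot \frac{2275574779}{644} = \frac{2275574779}{5796} \approx 3.9261 \cdot 10^{5}$)
$\sqrt{K - 1286564} = \sqrt{\frac{2275574779}{5796} - 1286564} = \sqrt{- \frac{5181350165}{5796}} = \frac{i \sqrt{834197376565}}{966}$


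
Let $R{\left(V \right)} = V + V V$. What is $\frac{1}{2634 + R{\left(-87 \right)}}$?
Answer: $\frac{1}{10116} \approx 9.8853 \cdot 10^{-5}$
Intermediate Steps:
$R{\left(V \right)} = V + V^{2}$
$\frac{1}{2634 + R{\left(-87 \right)}} = \frac{1}{2634 - 87 \left(1 - 87\right)} = \frac{1}{2634 - -7482} = \frac{1}{2634 + 7482} = \frac{1}{10116}$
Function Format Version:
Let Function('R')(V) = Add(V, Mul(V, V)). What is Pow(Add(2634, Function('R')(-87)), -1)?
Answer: Rational(1, 10116) ≈ 9.8853e-5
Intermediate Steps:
Function('R')(V) = Add(V, Pow(V, 2))
Pow(Add(2634, Function('R')(-87)), -1) = Pow(Add(2634, Mul(-87, Add(1, -87))), -1) = Pow(Add(2634, Mul(-87, -86)), -1) = Pow(Add(2634, 7482), -1) = Pow(10116, -1) = Rational(1, 10116)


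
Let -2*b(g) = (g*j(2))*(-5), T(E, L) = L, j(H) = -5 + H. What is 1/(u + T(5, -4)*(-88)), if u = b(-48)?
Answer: 1/712 ≈ 0.0014045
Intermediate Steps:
b(g) = -15*g/2 (b(g) = -g*(-5 + 2)*(-5)/2 = -g*(-3)*(-5)/2 = -(-3*g)*(-5)/2 = -15*g/2)
u = 360 (u = -15/2*(-48) = 360)
1/(u + T(5, -4)*(-88)) = 1/(360 - 4*(-88)) = 1/(360 + 352) = 1/712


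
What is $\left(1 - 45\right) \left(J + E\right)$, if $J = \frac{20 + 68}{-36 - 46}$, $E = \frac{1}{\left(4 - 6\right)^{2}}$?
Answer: $\frac{1485}{41} \approx 36.219$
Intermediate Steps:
$E = \frac{1}{4}$ ($E = \frac{1}{\left(-2\right)^{2}} = \frac{1}{4} \approx 0.25$)
$J = - \frac{44}{41}$ ($J = \frac{88}{-82} = 88 \left(- \frac{1}{82}\right) = - \frac{44}{41} \approx -1.0732$)
$\left(1 - 45\right) \left(J + E\right) = \left(1 - 45\right) \left(- \frac{44}{41} + \frac{1}{4}\right) = \left(1 - 45\right) \left(- \frac{135}{164}\right) = \left(-44\right) \left(- \frac{135}{164}\right) = \frac{1485}{41}$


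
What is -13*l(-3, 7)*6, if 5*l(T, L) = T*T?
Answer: -702/5 ≈ -140.40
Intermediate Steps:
l(T, L) = T²/5 (l(T, L) = (T*T)/5 = T²/5)
-13*l(-3, 7)*6 = -13*(-3)²/5*6 = -13*9/5*6 = -117/5*6 = -702/5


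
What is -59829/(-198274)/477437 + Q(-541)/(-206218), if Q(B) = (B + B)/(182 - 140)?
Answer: 12867990778355/102486748449555141 ≈ 0.00012556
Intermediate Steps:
Q(B) = B/21 (Q(B) = (2*B)/42 = (2*B)*(1/42) = B/21)
-59829/(-198274)/477437 + Q(-541)/(-206218) = -59829/(-198274)/477437 + ((1/21)*(-541))/(-206218) = -59829*(-1/198274)*(1/477437) - 541/21*(-1/206218) = (59829/198274)*(1/477437) + 541/4330578 = 59829/94663343738 + 541/4330578 = 12867990778355/102486748449555141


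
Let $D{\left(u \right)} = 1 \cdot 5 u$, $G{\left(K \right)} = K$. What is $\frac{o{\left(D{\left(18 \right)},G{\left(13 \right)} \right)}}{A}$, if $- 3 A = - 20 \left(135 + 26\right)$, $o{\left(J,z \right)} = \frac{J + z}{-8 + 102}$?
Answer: $\frac{309}{302680} \approx 0.0010209$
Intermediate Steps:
$D{\left(u \right)} = 5 u$
$o{\left(J,z \right)} = \frac{J}{94} + \frac{z}{94}$ ($o{\left(J,z \right)} = \frac{J + z}{94} = \left(J + z\right) \frac{1}{94} = \frac{J}{94} + \frac{z}{94}$)
$A = \frac{3220}{3}$ ($A = - \frac{\left(-20\right) \left(135 + 26\right)}{3} = - \frac{\left(-20\right) 161}{3} = \left(- \frac{1}{3}\right) \left(-3220\right) = \frac{3220}{3} \approx 1073.3$)
$\frac{o{\left(D{\left(18 \right)},G{\left(13 \right)} \right)}}{A} = \frac{\frac{5 \cdot 18}{94} + \frac{1}{94} \cdot 13}{\frac{3220}{3}} = \left(\frac{1}{94} \cdot 90 + \frac{13}{94}\right) \frac{3}{3220} = \left(\frac{45}{47} + \frac{13}{94}\right) \frac{3}{3220} = \frac{103}{94} \cdot \frac{3}{3220} = \frac{309}{302680}$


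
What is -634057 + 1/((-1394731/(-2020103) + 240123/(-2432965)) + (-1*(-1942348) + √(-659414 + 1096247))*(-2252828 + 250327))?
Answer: -231710956429358525685641017243171787123995714962825238377/365441839502376798287356360766810118417085383431971 + 435345441105395540583918965416725*√5393/365441839502376798287356360766810118417085383431971 ≈ -6.3406e+5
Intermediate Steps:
-634057 + 1/((-1394731/(-2020103) + 240123/(-2432965)) + (-1*(-1942348) + √(-659414 + 1096247))*(-2252828 + 250327)) = -634057 + 1/((-1394731*(-1/2020103) + 240123*(-1/2432965)) + (1942348 + √436833)*(-2002501)) = -634057 + 1/((1394731/2020103 - 240123/2432965) + (1942348 + 9*√5393)*(-2002501)) = -634057 + 1/(2908258514746/4914839895395 + (-3889553812348 - 18022509*√5393)) = -634057 + 1/(-19116534252210759520822714/4914839895395 - 18022509*√5393)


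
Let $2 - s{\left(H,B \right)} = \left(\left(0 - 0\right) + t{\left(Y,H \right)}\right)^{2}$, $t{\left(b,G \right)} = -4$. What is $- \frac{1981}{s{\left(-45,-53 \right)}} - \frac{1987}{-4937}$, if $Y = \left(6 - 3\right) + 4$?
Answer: $\frac{1401145}{9874} \approx 141.9$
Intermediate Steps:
$Y = 7$ ($Y = 3 + 4 = 7$)
$s{\left(H,B \right)} = -14$ ($s{\left(H,B \right)} = 2 - \left(\left(0 - 0\right) - 4\right)^{2} = 2 - \left(\left(0 + 0\right) - 4\right)^{2} = 2 - \left(0 - 4\right)^{2} = 2 - \left(-4\right)^{2} = 2 - 16 = -14$)
$- \frac{1981}{s{\left(-45,-53 \right)}} - \frac{1987}{-4937} = - \frac{1981}{-14} - \frac{1987}{-4937} = \left(-1981\right) \left(- \frac{1}{14}\right) - - \frac{1987}{4937} = \frac{283}{2} + \frac{1987}{4937} = \frac{1401145}{9874}$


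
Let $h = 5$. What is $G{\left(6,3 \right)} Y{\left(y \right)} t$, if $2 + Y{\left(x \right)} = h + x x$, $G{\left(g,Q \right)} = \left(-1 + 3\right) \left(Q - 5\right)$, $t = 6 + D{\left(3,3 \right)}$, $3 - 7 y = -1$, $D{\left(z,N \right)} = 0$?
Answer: $- \frac{3912}{49} \approx -79.837$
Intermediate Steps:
$y = \frac{4}{7}$ ($y = \frac{3}{7} - - \frac{1}{7} = \frac{3}{7} + \frac{1}{7} = \frac{4}{7} \approx 0.57143$)
$t = 6$ ($t = 6 + 0 = 6$)
$G{\left(g,Q \right)} = -10 + 2 Q$ ($G{\left(g,Q \right)} = 2 \left(-5 + Q\right) = -10 + 2 Q$)
$Y{\left(x \right)} = 3 + x^{2}$ ($Y{\left(x \right)} = -2 + \left(5 + x x\right) = -2 + \left(5 + x^{2}\right) = 3 + x^{2}$)
$G{\left(6,3 \right)} Y{\left(y \right)} t = \left(-10 + 2 \cdot 3\right) \left(3 + \left(\frac{4}{7}\right)^{2}\right) 6 = \left(-10 + 6\right) \left(3 + \frac{16}{49}\right) 6 = - 4 \cdot \frac{163}{49} \cdot 6 = \left(-4\right) \frac{978}{49} = - \frac{3912}{49}$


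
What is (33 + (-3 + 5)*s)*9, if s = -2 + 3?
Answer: 315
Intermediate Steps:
s = 1
(33 + (-3 + 5)*s)*9 = (33 + (-3 + 5)*1)*9 = (33 + 2*1)*9 = (33 + 2)*9 = 35*9 = 315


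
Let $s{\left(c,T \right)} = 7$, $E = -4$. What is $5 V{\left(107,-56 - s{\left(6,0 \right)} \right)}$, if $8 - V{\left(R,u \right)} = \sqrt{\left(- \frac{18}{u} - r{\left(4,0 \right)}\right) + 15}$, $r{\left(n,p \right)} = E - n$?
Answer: $40 - \frac{5 \sqrt{1141}}{7} \approx 15.872$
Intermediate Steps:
$r{\left(n,p \right)} = -4 - n$
$V{\left(R,u \right)} = 8 - \sqrt{23 - \frac{18}{u}}$ ($V{\left(R,u \right)} = 8 - \sqrt{\left(- \frac{18}{u} - \left(-4 - 4\right)\right) + 15} = 8 - \sqrt{\left(- \frac{18}{u} - -8\right) + 15} = 8 - \sqrt{\left(- \frac{18}{u} + 8\right) + 15} = 8 - \sqrt{\left(8 - \frac{18}{u}\right) + 15} = 8 - \sqrt{23 - \frac{18}{u}}$)
$5 V{\left(107,-56 - s{\left(6,0 \right)} \right)} = 5 \left(8 - \sqrt{23 - \frac{18}{-56 - 7}}\right) = 5 \left(8 - \sqrt{23 - \frac{18}{-63}}\right) = 5 \left(8 - \sqrt{23 - - \frac{2}{7}}\right) = 5 \left(8 - \sqrt{23 + \frac{2}{7}}\right) = 5 \left(8 - \sqrt{\frac{163}{7}}\right) = 5 \left(8 - \frac{\sqrt{1141}}{7}\right) = 40 - \frac{5 \sqrt{1141}}{7}$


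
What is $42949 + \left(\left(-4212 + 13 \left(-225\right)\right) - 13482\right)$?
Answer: $22330$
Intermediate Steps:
$42949 + \left(\left(-4212 + 13 \left(-225\right)\right) - 13482\right) = 42949 - 20619 = 22330$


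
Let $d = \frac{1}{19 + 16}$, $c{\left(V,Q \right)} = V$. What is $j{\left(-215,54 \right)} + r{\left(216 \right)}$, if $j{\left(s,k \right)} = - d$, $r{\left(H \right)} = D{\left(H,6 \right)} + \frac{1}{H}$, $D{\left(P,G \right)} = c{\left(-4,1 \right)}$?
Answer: $- \frac{30421}{7560} \approx -4.0239$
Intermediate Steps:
$D{\left(P,G \right)} = -4$
$d = \frac{1}{35} \approx 0.028571$
$r{\left(H \right)} = -4 + \frac{1}{H}$
$j{\left(s,k \right)} = - \frac{1}{35}$ ($j{\left(s,k \right)} = \left(-1\right) \frac{1}{35} = - \frac{1}{35}$)
$j{\left(-215,54 \right)} + r{\left(216 \right)} = - \frac{1}{35} - \left(4 - \frac{1}{216}\right) = - \frac{1}{35} + \left(-4 + \frac{1}{216}\right) = - \frac{1}{35} - \frac{863}{216} = - \frac{30421}{7560}$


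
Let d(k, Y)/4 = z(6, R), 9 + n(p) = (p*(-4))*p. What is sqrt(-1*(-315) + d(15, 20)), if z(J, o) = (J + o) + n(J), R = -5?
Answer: I*sqrt(293) ≈ 17.117*I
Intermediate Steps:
n(p) = -9 - 4*p**2 (n(p) = -9 + (p*(-4))*p = -9 + (-4*p)*p = -9 - 4*p**2)
z(J, o) = -9 + J + o - 4*J**2 (z(J, o) = (J + o) + (-9 - 4*J**2) = -9 + J + o - 4*J**2)
d(k, Y) = -608 (d(k, Y) = 4*(-9 + 6 - 5 - 4*6**2) = 4*(-9 + 6 - 5 - 4*36) = 4*(-9 + 6 - 5 - 144) = 4*(-152) = -608)
sqrt(-1*(-315) + d(15, 20)) = sqrt(-1*(-315) - 608) = sqrt(315 - 608) = sqrt(-293) = I*sqrt(293)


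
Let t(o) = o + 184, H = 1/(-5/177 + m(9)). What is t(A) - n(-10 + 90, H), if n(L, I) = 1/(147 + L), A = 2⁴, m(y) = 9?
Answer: 45399/227 ≈ 200.00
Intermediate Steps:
A = 16
H = 177/1588 (H = 1/(-5/177 + 9) = 1/(1588/177) = 177/1588 ≈ 0.11146)
t(o) = 184 + o
t(A) - n(-10 + 90, H) = (184 + 16) - 1/(147 + (-10 + 90)) = 200 - 1/(147 + 80) = 200 - 1/227 = 45399/227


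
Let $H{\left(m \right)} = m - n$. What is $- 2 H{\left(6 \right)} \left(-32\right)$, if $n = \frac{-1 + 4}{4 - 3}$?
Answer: $192$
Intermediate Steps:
$n = 3$ ($n = \frac{3}{1} = 3 \cdot 1 = 3$)
$H{\left(m \right)} = -3 + m$ ($H{\left(m \right)} = m - 3 = -3 + m$)
$- 2 H{\left(6 \right)} \left(-32\right) = - 2 \left(-3 + 6\right) \left(-32\right) = \left(-2\right) 3 \left(-32\right) = \left(-6\right) \left(-32\right) = 192$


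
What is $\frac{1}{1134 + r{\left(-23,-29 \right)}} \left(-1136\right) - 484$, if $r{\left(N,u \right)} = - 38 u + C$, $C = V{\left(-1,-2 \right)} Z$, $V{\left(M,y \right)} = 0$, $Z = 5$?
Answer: $- \frac{270840}{559} \approx -484.51$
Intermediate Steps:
$C = 0$ ($C = 0 \cdot 5 = 0$)
$r{\left(N,u \right)} = - 38 u$ ($r{\left(N,u \right)} = - 38 u + 0 = - 38 u$)
$\frac{1}{1134 + r{\left(-23,-29 \right)}} \left(-1136\right) - 484 = \frac{1}{1134 - -1102} \left(-1136\right) - 484 = \frac{1}{1134 + 1102} \left(-1136\right) - 484 = \frac{1}{2236} \left(-1136\right) - 484 = - \frac{284}{559} - 484 = - \frac{270840}{559}$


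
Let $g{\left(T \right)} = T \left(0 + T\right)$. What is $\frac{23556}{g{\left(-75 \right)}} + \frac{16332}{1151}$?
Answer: $\frac{39660152}{2158125} \approx 18.377$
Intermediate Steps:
$g{\left(T \right)} = T^{2}$ ($g{\left(T \right)} = T T = T^{2}$)
$\frac{23556}{g{\left(-75 \right)}} + \frac{16332}{1151} = \frac{23556}{\left(-75\right)^{2}} + \frac{16332}{1151} = \frac{23556}{5625} + 16332 \cdot \frac{1}{1151} = 23556 \cdot \frac{1}{5625} + \frac{16332}{1151} = \frac{7852}{1875} + \frac{16332}{1151} = \frac{39660152}{2158125}$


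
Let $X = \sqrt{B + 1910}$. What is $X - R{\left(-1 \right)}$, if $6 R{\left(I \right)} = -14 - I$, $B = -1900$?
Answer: $\frac{13}{6} + \sqrt{10} \approx 5.3289$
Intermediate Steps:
$R{\left(I \right)} = - \frac{7}{3} - \frac{I}{6}$ ($R{\left(I \right)} = \frac{-14 - I}{6} = - \frac{7}{3} - \frac{I}{6}$)
$X = \sqrt{10}$ ($X = \sqrt{-1900 + 1910} = \sqrt{10} \approx 3.1623$)
$X - R{\left(-1 \right)} = \sqrt{10} - \left(- \frac{7}{3} - - \frac{1}{6}\right) = \sqrt{10} - \left(- \frac{7}{3} + \frac{1}{6}\right) = \sqrt{10} - - \frac{13}{6} = \sqrt{10} + \frac{13}{6} = \frac{13}{6} + \sqrt{10}$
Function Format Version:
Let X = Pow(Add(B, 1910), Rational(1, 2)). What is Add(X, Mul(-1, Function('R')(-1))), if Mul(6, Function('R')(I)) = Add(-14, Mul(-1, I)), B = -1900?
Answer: Add(Rational(13, 6), Pow(10, Rational(1, 2))) ≈ 5.3289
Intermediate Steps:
Function('R')(I) = Add(Rational(-7, 3), Mul(Rational(-1, 6), I)) (Function('R')(I) = Mul(Rational(1, 6), Add(-14, Mul(-1, I))) = Add(Rational(-7, 3), Mul(Rational(-1, 6), I)))
X = Pow(10, Rational(1, 2)) (X = Pow(Add(-1900, 1910), Rational(1, 2)) = Pow(10, Rational(1, 2)) ≈ 3.1623)
Add(X, Mul(-1, Function('R')(-1))) = Add(Pow(10, Rational(1, 2)), Mul(-1, Add(Rational(-7, 3), Mul(Rational(-1, 6), -1)))) = Add(Pow(10, Rational(1, 2)), Mul(-1, Add(Rational(-7, 3), Rational(1, 6)))) = Add(Pow(10, Rational(1, 2)), Mul(-1, Rational(-13, 6))) = Add(Pow(10, Rational(1, 2)), Rational(13, 6)) = Add(Rational(13, 6), Pow(10, Rational(1, 2)))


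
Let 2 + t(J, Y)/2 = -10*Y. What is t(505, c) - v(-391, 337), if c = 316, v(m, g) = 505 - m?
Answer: -7220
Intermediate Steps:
t(J, Y) = -4 - 20*Y (t(J, Y) = -4 + 2*(-10*Y) = -4 - 20*Y)
t(505, c) - v(-391, 337) = (-4 - 20*316) - (505 - 1*(-391)) = (-4 - 6320) - (505 + 391) = -6324 - 1*896 = -6324 - 896 = -7220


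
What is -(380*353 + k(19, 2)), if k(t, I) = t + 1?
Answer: -134160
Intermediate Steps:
k(t, I) = 1 + t
-(380*353 + k(19, 2)) = -(380*353 + (1 + 19)) = -(134140 + 20) = -1*134160 = -134160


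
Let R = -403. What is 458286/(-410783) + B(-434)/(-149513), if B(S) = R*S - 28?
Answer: -20050711580/8773914097 ≈ -2.2853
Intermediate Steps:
B(S) = -28 - 403*S (B(S) = -403*S - 28 = -28 - 403*S)
458286/(-410783) + B(-434)/(-149513) = 458286/(-410783) + (-28 - 403*(-434))/(-149513) = 458286*(-1/410783) + (-28 + 174902)*(-1/149513) = -458286/410783 + 174874*(-1/149513) = -458286/410783 - 24982/21359 = -20050711580/8773914097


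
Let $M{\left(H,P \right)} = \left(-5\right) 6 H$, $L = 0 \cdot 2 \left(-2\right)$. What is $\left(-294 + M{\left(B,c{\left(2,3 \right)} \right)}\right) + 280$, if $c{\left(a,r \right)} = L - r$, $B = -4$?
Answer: $106$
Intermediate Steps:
$L = 0$ ($L = 0 \left(-2\right) = 0$)
$c{\left(a,r \right)} = - r$ ($c{\left(a,r \right)} = 0 - r = - r$)
$M{\left(H,P \right)} = - 30 H$
$\left(-294 + M{\left(B,c{\left(2,3 \right)} \right)}\right) + 280 = \left(-294 - -120\right) + 280 = \left(-294 + 120\right) + 280 = -174 + 280 = 106$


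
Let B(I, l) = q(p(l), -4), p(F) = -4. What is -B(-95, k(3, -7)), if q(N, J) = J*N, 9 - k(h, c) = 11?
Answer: -16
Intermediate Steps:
k(h, c) = -2 (k(h, c) = 9 - 1*11 = 9 - 11 = -2)
B(I, l) = 16 (B(I, l) = -4*(-4) = 16)
-B(-95, k(3, -7)) = -1*16 = -16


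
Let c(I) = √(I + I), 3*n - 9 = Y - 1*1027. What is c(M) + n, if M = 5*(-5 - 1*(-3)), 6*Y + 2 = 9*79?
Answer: -5399/18 + 2*I*√5 ≈ -299.94 + 4.4721*I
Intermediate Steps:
Y = 709/6 (Y = -⅓ + (9*79)/6 = -⅓ + (⅙)*711 = -⅓ + 237/2 = 709/6 ≈ 118.17)
n = -5399/18 (n = 3 + (709/6 - 1*1027)/3 = 3 + (709/6 - 1027)/3 = 3 + (⅓)*(-5453/6) = 3 - 5453/18 = -5399/18 ≈ -299.94)
M = -10 (M = 5*(-5 + 3) = 5*(-2) = -10)
c(I) = √2*√I (c(I) = √(2*I) = √2*√I)
c(M) + n = √2*√(-10) - 5399/18 = √2*(I*√10) - 5399/18 = 2*I*√5 - 5399/18 = -5399/18 + 2*I*√5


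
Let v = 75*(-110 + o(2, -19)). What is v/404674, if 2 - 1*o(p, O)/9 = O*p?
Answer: 9375/202337 ≈ 0.046334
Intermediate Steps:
o(p, O) = 18 - 9*O*p
v = 18750 (v = 75*(-110 + (18 - 9*(-19)*2)) = 75*(-110 + (18 + 342)) = 75*(-110 + 360) = 75*250 = 18750)
v/404674 = 18750/404674 = 18750*(1/404674) = 9375/202337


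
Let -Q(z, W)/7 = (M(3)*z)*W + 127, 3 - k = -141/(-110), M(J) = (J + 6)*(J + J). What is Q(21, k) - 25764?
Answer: -2216056/55 ≈ -40292.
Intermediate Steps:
M(J) = 2*J*(6 + J) (M(J) = (6 + J)*(2*J) = 2*J*(6 + J))
k = 189/110 (k = 3 - (-141)/(-110) = 3 - (-141)*(-1)/110 = 3 - 1*141/110 = 3 - 141/110 = 189/110 ≈ 1.7182)
Q(z, W) = -889 - 378*W*z (Q(z, W) = -7*(((2*3*(6 + 3))*z)*W + 127) = -7*(((2*3*9)*z)*W + 127) = -7*((54*z)*W + 127) = -7*(54*W*z + 127) = -7*(127 + 54*W*z) = -889 - 378*W*z)
Q(21, k) - 25764 = (-889 - 378*189/110*21) - 25764 = (-889 - 750141/55) - 25764 = -799036/55 - 25764 = -2216056/55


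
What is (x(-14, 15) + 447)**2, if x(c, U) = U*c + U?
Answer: 63504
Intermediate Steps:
x(c, U) = U + U*c
(x(-14, 15) + 447)**2 = (15*(1 - 14) + 447)**2 = (15*(-13) + 447)**2 = (-195 + 447)**2 = 252**2 = 63504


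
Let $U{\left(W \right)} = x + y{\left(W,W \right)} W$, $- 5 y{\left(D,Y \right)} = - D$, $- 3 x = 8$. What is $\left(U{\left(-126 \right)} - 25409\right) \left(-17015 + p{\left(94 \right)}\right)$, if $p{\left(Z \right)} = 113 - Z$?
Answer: $\frac{5668964812}{15} \approx 3.7793 \cdot 10^{8}$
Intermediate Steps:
$x = - \frac{8}{3}$ ($x = \left(- \frac{1}{3}\right) 8 = - \frac{8}{3} \approx -2.6667$)
$y{\left(D,Y \right)} = \frac{D}{5}$ ($y{\left(D,Y \right)} = - \frac{\left(-1\right) D}{5} = \frac{D}{5}$)
$U{\left(W \right)} = - \frac{8}{3} + \frac{W^{2}}{5}$ ($U{\left(W \right)} = - \frac{8}{3} + \frac{W}{5} W = - \frac{8}{3} + \frac{W^{2}}{5}$)
$\left(U{\left(-126 \right)} - 25409\right) \left(-17015 + p{\left(94 \right)}\right) = \left(\left(- \frac{8}{3} + \frac{\left(-126\right)^{2}}{5}\right) - 25409\right) \left(-17015 + \left(113 - 94\right)\right) = \left(\left(- \frac{8}{3} + \frac{1}{5} \cdot 15876\right) - 25409\right) \left(-17015 + \left(113 - 94\right)\right) = \left(\left(- \frac{8}{3} + \frac{15876}{5}\right) - 25409\right) \left(-17015 + 19\right) = \left(\frac{47588}{15} - 25409\right) \left(-16996\right) = \left(- \frac{333547}{15}\right) \left(-16996\right) = \frac{5668964812}{15}$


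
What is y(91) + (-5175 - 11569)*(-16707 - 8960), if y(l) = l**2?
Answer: 429776529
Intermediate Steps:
y(91) + (-5175 - 11569)*(-16707 - 8960) = 91**2 + (-5175 - 11569)*(-16707 - 8960) = 8281 - 16744*(-25667) = 8281 + 429768248 = 429776529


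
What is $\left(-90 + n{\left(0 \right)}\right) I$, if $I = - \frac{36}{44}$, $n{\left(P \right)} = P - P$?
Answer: $\frac{810}{11} \approx 73.636$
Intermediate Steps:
$n{\left(P \right)} = 0$
$I = - \frac{9}{11}$ ($I = \left(-36\right) \frac{1}{44} = - \frac{9}{11} \approx -0.81818$)
$\left(-90 + n{\left(0 \right)}\right) I = \left(-90 + 0\right) \left(- \frac{9}{11}\right) = \left(-90\right) \left(- \frac{9}{11}\right) = \frac{810}{11}$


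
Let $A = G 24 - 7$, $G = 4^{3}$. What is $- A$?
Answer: $-1529$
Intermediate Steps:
$G = 64$
$A = 1529$ ($A = 64 \cdot 24 - 7 = 1536 - 7 = 1529$)
$- A = \left(-1\right) 1529 = -1529$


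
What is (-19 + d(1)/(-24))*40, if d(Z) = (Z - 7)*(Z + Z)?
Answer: -740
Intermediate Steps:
d(Z) = 2*Z*(-7 + Z) (d(Z) = (-7 + Z)*(2*Z) = 2*Z*(-7 + Z))
(-19 + d(1)/(-24))*40 = (-19 + (2*1*(-7 + 1))/(-24))*40 = (-19 + (2*1*(-6))*(-1/24))*40 = (-19 - 12*(-1/24))*40 = (-19 + ½)*40 = -37/2*40 = -740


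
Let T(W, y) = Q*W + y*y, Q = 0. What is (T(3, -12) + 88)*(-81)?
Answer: -18792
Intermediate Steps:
T(W, y) = y**2 (T(W, y) = 0*W + y*y = 0 + y**2 = y**2)
(T(3, -12) + 88)*(-81) = ((-12)**2 + 88)*(-81) = (144 + 88)*(-81) = 232*(-81) = -18792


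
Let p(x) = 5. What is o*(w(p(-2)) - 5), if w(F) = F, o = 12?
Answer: 0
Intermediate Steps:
o*(w(p(-2)) - 5) = 12*(5 - 5) = 12*0 = 0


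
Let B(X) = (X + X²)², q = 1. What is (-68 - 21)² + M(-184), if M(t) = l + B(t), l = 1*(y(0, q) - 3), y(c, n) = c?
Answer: 1133811502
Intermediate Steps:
l = -3 (l = 1*(0 - 3) = 1*(-3) = -3)
M(t) = -3 + t²*(1 + t)²
(-68 - 21)² + M(-184) = (-68 - 21)² + (-3 + (-184)²*(1 - 184)²) = (-89)² + (-3 + 33856*(-183)²) = 7921 + (-3 + 33856*33489) = 7921 + (-3 + 1133803584) = 7921 + 1133803581 = 1133811502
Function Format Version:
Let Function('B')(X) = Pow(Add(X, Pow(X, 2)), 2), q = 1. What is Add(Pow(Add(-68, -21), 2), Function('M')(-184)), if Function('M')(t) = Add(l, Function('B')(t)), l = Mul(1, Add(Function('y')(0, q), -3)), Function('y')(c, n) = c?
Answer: 1133811502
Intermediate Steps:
l = -3 (l = Mul(1, Add(0, -3)) = Mul(1, -3) = -3)
Function('M')(t) = Add(-3, Mul(Pow(t, 2), Pow(Add(1, t), 2)))
Add(Pow(Add(-68, -21), 2), Function('M')(-184)) = Add(Pow(Add(-68, -21), 2), Add(-3, Mul(Pow(-184, 2), Pow(Add(1, -184), 2)))) = Add(Pow(-89, 2), Add(-3, Mul(33856, Pow(-183, 2)))) = Add(7921, Add(-3, Mul(33856, 33489))) = Add(7921, Add(-3, 1133803584)) = Add(7921, 1133803581) = 1133811502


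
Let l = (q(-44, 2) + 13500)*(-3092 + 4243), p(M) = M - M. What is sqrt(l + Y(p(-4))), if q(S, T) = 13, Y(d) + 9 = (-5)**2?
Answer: sqrt(15553479) ≈ 3943.8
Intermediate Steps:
p(M) = 0
Y(d) = 16 (Y(d) = -9 + (-5)**2 = -9 + 25 = 16)
l = 15553463 (l = (13 + 13500)*(-3092 + 4243) = 13513*1151 = 15553463)
sqrt(l + Y(p(-4))) = sqrt(15553463 + 16) = sqrt(15553479)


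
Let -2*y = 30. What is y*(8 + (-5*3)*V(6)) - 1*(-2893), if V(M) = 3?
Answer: 3448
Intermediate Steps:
y = -15 (y = -1/2*30 = -15)
y*(8 + (-5*3)*V(6)) - 1*(-2893) = -15*(8 - 5*3*3) - 1*(-2893) = -15*(8 - 15*3) + 2893 = -15*(8 - 45) + 2893 = -15*(-37) + 2893 = 555 + 2893 = 3448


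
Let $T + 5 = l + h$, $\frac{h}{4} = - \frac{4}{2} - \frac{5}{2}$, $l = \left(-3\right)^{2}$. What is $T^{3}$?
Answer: $-2744$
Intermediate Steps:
$l = 9$
$h = -18$ ($h = 4 \left(- \frac{4}{2} - \frac{5}{2}\right) = 4 \left(\left(-4\right) \frac{1}{2} - \frac{5}{2}\right) = 4 \left(-2 - \frac{5}{2}\right) = 4 \left(- \frac{9}{2}\right) = -18$)
$T = -14$ ($T = -5 + \left(9 - 18\right) = -5 - 9 = -14$)
$T^{3} = \left(-14\right)^{3} = -2744$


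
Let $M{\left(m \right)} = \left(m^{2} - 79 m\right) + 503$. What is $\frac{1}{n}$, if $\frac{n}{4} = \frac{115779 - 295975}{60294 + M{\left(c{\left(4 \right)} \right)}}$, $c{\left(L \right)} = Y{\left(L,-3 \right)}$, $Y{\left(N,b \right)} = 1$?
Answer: $- \frac{60719}{720784} \approx -0.08424$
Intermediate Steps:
$c{\left(L \right)} = 1$
$M{\left(m \right)} = 503 + m^{2} - 79 m$
$n = - \frac{720784}{60719}$ ($n = 4 \frac{115779 - 295975}{60294 + \left(503 + 1^{2} - 79\right)} = 4 \left(- \frac{180196}{60294 + \left(503 + 1 - 79\right)}\right) = 4 \left(- \frac{180196}{60294 + 425}\right) = 4 \left(- \frac{180196}{60719}\right) = - \frac{720784}{60719} \approx -11.871$)
$\frac{1}{n} = \frac{1}{- \frac{720784}{60719}} = - \frac{60719}{720784}$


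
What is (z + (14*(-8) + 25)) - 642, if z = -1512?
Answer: -2241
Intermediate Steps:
(z + (14*(-8) + 25)) - 642 = (-1512 + (14*(-8) + 25)) - 642 = (-1512 + (-112 + 25)) - 642 = (-1512 - 87) - 642 = -1599 - 642 = -2241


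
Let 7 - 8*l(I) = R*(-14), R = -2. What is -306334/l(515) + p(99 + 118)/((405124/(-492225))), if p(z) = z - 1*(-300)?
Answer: 141068850929/1215372 ≈ 1.1607e+5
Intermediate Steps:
p(z) = 300 + z (p(z) = z + 300 = 300 + z)
l(I) = -21/8 (l(I) = 7/8 - (-1)*(-14)/4 = 7/8 - ⅛*28 = 7/8 - 7/2 = -21/8)
-306334/l(515) + p(99 + 118)/((405124/(-492225))) = -306334/(-21/8) + (300 + (99 + 118))/((405124/(-492225))) = -306334*(-8/21) + (300 + 217)/((405124*(-1/492225))) = 350096/3 + 517/(-405124/492225) = 350096/3 + 517*(-492225/405124) = 350096/3 - 254480325/405124 = 141068850929/1215372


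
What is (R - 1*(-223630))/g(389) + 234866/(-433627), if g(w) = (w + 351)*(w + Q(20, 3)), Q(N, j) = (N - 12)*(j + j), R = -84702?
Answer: -206684674/1845082885 ≈ -0.11202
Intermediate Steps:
Q(N, j) = 2*j*(-12 + N) (Q(N, j) = (-12 + N)*(2*j) = 2*j*(-12 + N))
g(w) = (48 + w)*(351 + w) (g(w) = (w + 351)*(w + 2*3*(-12 + 20)) = (351 + w)*(w + 2*3*8) = (351 + w)*(w + 48) = (351 + w)*(48 + w) = (48 + w)*(351 + w))
(R - 1*(-223630))/g(389) + 234866/(-433627) = (-84702 - 1*(-223630))/(16848 + 389² + 399*389) + 234866/(-433627) = (-84702 + 223630)/(16848 + 151321 + 155211) + 234866*(-1/433627) = 138928/323380 - 234866/433627 = 138928*(1/323380) - 234866/433627 = 1828/4255 - 234866/433627 = -206684674/1845082885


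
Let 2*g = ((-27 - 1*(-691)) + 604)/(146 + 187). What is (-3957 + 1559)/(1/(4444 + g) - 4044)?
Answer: 3550205428/5987085051 ≈ 0.59298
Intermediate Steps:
g = 634/333 (g = (((-27 - 1*(-691)) + 604)/(146 + 187))/2 = (((-27 + 691) + 604)/333)/2 = ((664 + 604)*(1/333))/2 = (1268*(1/333))/2 = (½)*(1268/333) = 634/333 ≈ 1.9039)
(-3957 + 1559)/(1/(4444 + g) - 4044) = (-3957 + 1559)/(1/(4444 + 634/333) - 4044) = -2398/(1/(1480486/333) - 4044) = -2398/(333/1480486 - 4044) = -2398/(-5987085051/1480486) = -2398*(-1480486/5987085051) = 3550205428/5987085051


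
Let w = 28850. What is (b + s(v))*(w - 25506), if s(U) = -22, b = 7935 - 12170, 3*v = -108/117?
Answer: -14235408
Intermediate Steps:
v = -4/13 (v = (-108/117)/3 = (-108*1/117)/3 = (⅓)*(-12/13) = -4/13 ≈ -0.30769)
b = -4235
(b + s(v))*(w - 25506) = (-4235 - 22)*(28850 - 25506) = -4257*3344 = -14235408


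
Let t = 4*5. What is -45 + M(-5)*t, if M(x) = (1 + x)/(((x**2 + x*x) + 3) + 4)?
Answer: -2645/57 ≈ -46.404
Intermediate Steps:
t = 20
M(x) = (1 + x)/(7 + 2*x**2) (M(x) = (1 + x)/(((x**2 + x**2) + 3) + 4) = (1 + x)/((2*x**2 + 3) + 4) = (1 + x)/((3 + 2*x**2) + 4) = (1 + x)/(7 + 2*x**2))
-45 + M(-5)*t = -45 + ((1 - 5)/(7 + 2*(-5)**2))*20 = -45 + (-4/(7 + 2*25))*20 = -45 + (-4/(7 + 50))*20 = -45 + (-4/57)*20 = -45 + ((1/57)*(-4))*20 = -45 - 4/57*20 = -45 - 80/57 = -2645/57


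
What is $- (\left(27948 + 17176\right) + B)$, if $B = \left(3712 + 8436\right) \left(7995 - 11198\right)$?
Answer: $38864920$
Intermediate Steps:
$B = -38910044$ ($B = 12148 \left(-3203\right) = -38910044$)
$- (\left(27948 + 17176\right) + B) = - (\left(27948 + 17176\right) - 38910044) = - (45124 - 38910044) = \left(-1\right) \left(-38864920\right) = 38864920$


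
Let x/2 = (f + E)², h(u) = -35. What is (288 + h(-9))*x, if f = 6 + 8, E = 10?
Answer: 291456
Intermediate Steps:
f = 14
x = 1152 (x = 2*(14 + 10)² = 2*24² = 2*576 = 1152)
(288 + h(-9))*x = (288 - 35)*1152 = 253*1152 = 291456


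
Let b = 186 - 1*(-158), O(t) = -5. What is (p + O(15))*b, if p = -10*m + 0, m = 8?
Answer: -29240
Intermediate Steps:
b = 344 (b = 186 + 158 = 344)
p = -80 (p = -10*8 + 0 = -80 + 0 = -80)
(p + O(15))*b = (-80 - 5)*344 = -85*344 = -29240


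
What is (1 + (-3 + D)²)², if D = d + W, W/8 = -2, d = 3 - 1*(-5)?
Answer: 14884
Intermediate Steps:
d = 8 (d = 3 + 5 = 8)
W = -16 (W = 8*(-2) = -16)
D = -8 (D = 8 - 16 = -8)
(1 + (-3 + D)²)² = (1 + (-3 - 8)²)² = (1 + (-11)²)² = (1 + 121)² = 122² = 14884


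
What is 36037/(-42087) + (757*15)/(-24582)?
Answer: -454586473/344860878 ≈ -1.3182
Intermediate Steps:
36037/(-42087) + (757*15)/(-24582) = 36037*(-1/42087) + 11355*(-1/24582) = -36037/42087 - 3785/8194 = -454586473/344860878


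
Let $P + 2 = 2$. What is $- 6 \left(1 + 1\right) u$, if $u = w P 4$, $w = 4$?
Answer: $0$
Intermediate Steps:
$P = 0$ ($P = -2 + 2 = 0$)
$u = 0$ ($u = 4 \cdot 0 \cdot 4 = 0 \cdot 4 = 0$)
$- 6 \left(1 + 1\right) u = - 6 \left(1 + 1\right) 0 = \left(-6\right) 2 \cdot 0 = \left(-12\right) 0 = 0$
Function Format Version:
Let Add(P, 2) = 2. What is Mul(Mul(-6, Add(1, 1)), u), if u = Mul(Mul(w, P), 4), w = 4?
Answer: 0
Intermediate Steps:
P = 0 (P = Add(-2, 2) = 0)
u = 0 (u = Mul(Mul(4, 0), 4) = Mul(0, 4) = 0)
Mul(Mul(-6, Add(1, 1)), u) = Mul(Mul(-6, Add(1, 1)), 0) = Mul(Mul(-6, 2), 0) = Mul(-12, 0) = 0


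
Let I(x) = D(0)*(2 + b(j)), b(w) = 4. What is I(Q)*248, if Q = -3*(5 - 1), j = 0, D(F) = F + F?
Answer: 0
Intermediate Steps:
D(F) = 2*F
Q = -12 (Q = -3*4 = -12)
I(x) = 0 (I(x) = (2*0)*(2 + 4) = 0*6 = 0)
I(Q)*248 = 0*248 = 0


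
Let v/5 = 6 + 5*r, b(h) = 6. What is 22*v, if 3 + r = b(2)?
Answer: 2310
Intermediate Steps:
r = 3 (r = -3 + 6 = 3)
v = 105 (v = 5*(6 + 5*3) = 5*(6 + 15) = 5*21 = 105)
22*v = 22*105 = 2310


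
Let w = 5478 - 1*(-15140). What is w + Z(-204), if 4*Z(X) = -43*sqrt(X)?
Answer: 20618 - 43*I*sqrt(51)/2 ≈ 20618.0 - 153.54*I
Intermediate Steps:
w = 20618 (w = 5478 + 15140 = 20618)
Z(X) = -43*sqrt(X)/4 (Z(X) = (-43*sqrt(X))/4 = -43*sqrt(X)/4)
w + Z(-204) = 20618 - 43*I*sqrt(51)/2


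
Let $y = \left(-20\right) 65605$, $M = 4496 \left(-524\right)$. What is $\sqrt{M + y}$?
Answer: $18 i \sqrt{11321} \approx 1915.2 i$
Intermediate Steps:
$M = -2355904$
$y = -1312100$
$\sqrt{M + y} = \sqrt{-2355904 - 1312100} = \sqrt{-3668004} = 18 i \sqrt{11321}$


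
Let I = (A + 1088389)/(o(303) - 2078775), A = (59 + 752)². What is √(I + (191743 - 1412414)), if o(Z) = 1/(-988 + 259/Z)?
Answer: 2*I*√601928878766118816530742621/44412285477 ≈ 1104.8*I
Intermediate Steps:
A = 657721 (A = 811² = 657721)
I = -261135115775/310885998339 (I = (657721 + 1088389)/(-1*303/(-259 + 988*303) - 2078775) = 1746110/(-1*303/(-259 + 299364) - 2078775) = 1746110/(-1*303/299105 - 2078775) = 1746110/(-1*303*1/299105 - 2078775) = 1746110/(-303/299105 - 2078775) = 1746110/(-621771996678/299105) = 1746110*(-299105/621771996678) = -261135115775/310885998339 ≈ -0.83997)
√(I + (191743 - 1412414)) = √(-261135115775/310885998339 + (191743 - 1412414)) = √(-261135115775/310885998339 - 1220671) = √(-379489783613581244/310885998339) = 2*I*√601928878766118816530742621/44412285477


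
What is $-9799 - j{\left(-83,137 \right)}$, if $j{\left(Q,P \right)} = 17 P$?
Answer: $-12128$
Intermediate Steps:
$-9799 - j{\left(-83,137 \right)} = -9799 - 17 \cdot 137 = -9799 - 2329 = -12128$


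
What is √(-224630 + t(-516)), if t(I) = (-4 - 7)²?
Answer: I*√224509 ≈ 473.82*I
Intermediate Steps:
t(I) = 121 (t(I) = (-11)² = 121)
√(-224630 + t(-516)) = √(-224630 + 121) = √(-224509) = I*√224509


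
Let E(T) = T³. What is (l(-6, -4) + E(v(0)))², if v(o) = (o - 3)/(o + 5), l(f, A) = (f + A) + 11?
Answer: 9604/15625 ≈ 0.61466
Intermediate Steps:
l(f, A) = 11 + A + f (l(f, A) = (A + f) + 11 = 11 + A + f)
v(o) = (-3 + o)/(5 + o)
(l(-6, -4) + E(v(0)))² = ((11 - 4 - 6) + ((-3 + 0)/(5 + 0))³)² = (1 + (-3/5)³)² = (1 + ((⅕)*(-3))³)² = (1 + (-⅗)³)² = (1 - 27/125)² = (98/125)² = 9604/15625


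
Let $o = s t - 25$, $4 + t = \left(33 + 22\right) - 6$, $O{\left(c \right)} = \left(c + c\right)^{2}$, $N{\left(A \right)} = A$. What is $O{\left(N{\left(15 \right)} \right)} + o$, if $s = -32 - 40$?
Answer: $-2365$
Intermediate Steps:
$s = -72$ ($s = -32 - 40 = -72$)
$O{\left(c \right)} = 4 c^{2}$ ($O{\left(c \right)} = \left(2 c\right)^{2} = 4 c^{2}$)
$t = 45$ ($t = -4 + \left(\left(33 + 22\right) - 6\right) = -4 + \left(55 - 6\right) = -4 + 49 = 45$)
$o = -3265$ ($o = \left(-72\right) 45 - 25 = -3240 - 25 = -3265$)
$O{\left(N{\left(15 \right)} \right)} + o = 4 \cdot 15^{2} - 3265 = 4 \cdot 225 - 3265 = 900 - 3265 = -2365$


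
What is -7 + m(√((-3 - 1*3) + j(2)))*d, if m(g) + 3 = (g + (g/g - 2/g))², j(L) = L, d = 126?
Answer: -1393 + 756*I ≈ -1393.0 + 756.0*I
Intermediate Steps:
m(g) = -3 + (1 + g - 2/g)² (m(g) = -3 + (g + (g/g - 2/g))² = -3 + (g + (1 - 2/g))² = -3 + (1 + g - 2/g)²)
-7 + m(√((-3 - 1*3) + j(2)))*d = -7 + (-3 + (-2 + √((-3 - 1*3) + 2) + (√((-3 - 1*3) + 2))²)²/(√((-3 - 1*3) + 2))²)*126 = -7 + (-3 + (-2 + √((-3 - 3) + 2) + (√((-3 - 3) + 2))²)²/(√((-3 - 3) + 2))²)*126 = -7 + (-3 + (-2 + √(-6 + 2) + (√(-6 + 2))²)²/(√(-6 + 2))²)*126 = -7 + (-3 + (-2 + √(-4) + (√(-4))²)²/(√(-4))²)*126 = -7 + (-3 + (-2 + 2*I + (2*I)²)²/(2*I)²)*126 = -7 + (-3 - (-2 + 2*I - 4)²/4)*126 = -7 + (-3 - (-6 + 2*I)²/4)*126 = -7 + (-378 - 63*(-6 + 2*I)²/2) = -385 - 63*(-6 + 2*I)²/2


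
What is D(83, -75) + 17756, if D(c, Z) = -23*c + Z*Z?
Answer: 21472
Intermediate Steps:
D(c, Z) = Z**2 - 23*c (D(c, Z) = -23*c + Z**2 = Z**2 - 23*c)
D(83, -75) + 17756 = ((-75)**2 - 23*83) + 17756 = (5625 - 1909) + 17756 = 3716 + 17756 = 21472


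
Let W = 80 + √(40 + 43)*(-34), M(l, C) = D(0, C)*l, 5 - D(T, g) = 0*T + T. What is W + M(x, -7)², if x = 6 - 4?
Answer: 180 - 34*√83 ≈ -129.75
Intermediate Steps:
x = 2
D(T, g) = 5 - T (D(T, g) = 5 - (0*T + T) = 5 - (0 + T) = 5 - T)
M(l, C) = 5*l (M(l, C) = (5 - 1*0)*l = (5 + 0)*l = 5*l)
W = 80 - 34*√83 (W = 80 + √83*(-34) = 80 - 34*√83 ≈ -229.75)
W + M(x, -7)² = (80 - 34*√83) + (5*2)² = (80 - 34*√83) + 10² = (80 - 34*√83) + 100 = 180 - 34*√83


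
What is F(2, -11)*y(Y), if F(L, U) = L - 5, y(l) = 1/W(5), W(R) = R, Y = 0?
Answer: -⅗ ≈ -0.60000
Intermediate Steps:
y(l) = ⅕ (y(l) = 1/5 = ⅕)
F(L, U) = -5 + L
F(2, -11)*y(Y) = (-5 + 2)*(⅕) = -3*⅕ = -⅗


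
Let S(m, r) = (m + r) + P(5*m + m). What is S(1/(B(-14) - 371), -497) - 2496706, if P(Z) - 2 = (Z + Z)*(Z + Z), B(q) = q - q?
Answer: -343717243068/137641 ≈ -2.4972e+6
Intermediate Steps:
B(q) = 0
P(Z) = 2 + 4*Z² (P(Z) = 2 + (Z + Z)*(Z + Z) = 2 + (2*Z)*(2*Z) = 2 + 4*Z²)
S(m, r) = 2 + m + r + 144*m² (S(m, r) = (m + r) + (2 + 4*(5*m + m)²) = (m + r) + (2 + 4*(6*m)²) = (m + r) + (2 + 4*(36*m²)) = (m + r) + (2 + 144*m²) = 2 + m + r + 144*m²)
S(1/(B(-14) - 371), -497) - 2496706 = (2 + 1/(0 - 371) - 497 + 144*(1/(0 - 371))²) - 2496706 = (2 + 1/(-371) - 497 + 144*(1/(-371))²) - 2496706 = (2 - 1/371 - 497 + 144*(-1/371)²) - 2496706 = (2 - 1/371 - 497 + 144*(1/137641)) - 2496706 = (2 - 1/371 - 497 + 144/137641) - 2496706 = -68132522/137641 - 2496706 = -343717243068/137641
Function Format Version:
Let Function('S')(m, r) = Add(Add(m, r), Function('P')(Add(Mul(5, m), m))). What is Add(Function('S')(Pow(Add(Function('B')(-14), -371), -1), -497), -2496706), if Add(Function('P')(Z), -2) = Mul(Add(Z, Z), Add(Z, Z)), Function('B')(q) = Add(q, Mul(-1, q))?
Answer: Rational(-343717243068, 137641) ≈ -2.4972e+6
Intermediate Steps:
Function('B')(q) = 0
Function('P')(Z) = Add(2, Mul(4, Pow(Z, 2))) (Function('P')(Z) = Add(2, Mul(Add(Z, Z), Add(Z, Z))) = Add(2, Mul(Mul(2, Z), Mul(2, Z))) = Add(2, Mul(4, Pow(Z, 2))))
Function('S')(m, r) = Add(2, m, r, Mul(144, Pow(m, 2))) (Function('S')(m, r) = Add(Add(m, r), Add(2, Mul(4, Pow(Add(Mul(5, m), m), 2)))) = Add(Add(m, r), Add(2, Mul(4, Pow(Mul(6, m), 2)))) = Add(Add(m, r), Add(2, Mul(4, Mul(36, Pow(m, 2))))) = Add(Add(m, r), Add(2, Mul(144, Pow(m, 2)))) = Add(2, m, r, Mul(144, Pow(m, 2))))
Add(Function('S')(Pow(Add(Function('B')(-14), -371), -1), -497), -2496706) = Add(Add(2, Pow(Add(0, -371), -1), -497, Mul(144, Pow(Pow(Add(0, -371), -1), 2))), -2496706) = Add(Add(2, Pow(-371, -1), -497, Mul(144, Pow(Pow(-371, -1), 2))), -2496706) = Add(Add(2, Rational(-1, 371), -497, Mul(144, Pow(Rational(-1, 371), 2))), -2496706) = Add(Add(2, Rational(-1, 371), -497, Mul(144, Rational(1, 137641))), -2496706) = Add(Add(2, Rational(-1, 371), -497, Rational(144, 137641)), -2496706) = Add(Rational(-68132522, 137641), -2496706) = Rational(-343717243068, 137641)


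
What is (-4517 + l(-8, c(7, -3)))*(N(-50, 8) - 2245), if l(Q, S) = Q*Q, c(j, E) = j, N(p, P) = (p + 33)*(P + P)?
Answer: 11208201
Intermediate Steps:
N(p, P) = 2*P*(33 + p) (N(p, P) = (33 + p)*(2*P) = 2*P*(33 + p))
l(Q, S) = Q²
(-4517 + l(-8, c(7, -3)))*(N(-50, 8) - 2245) = (-4517 + (-8)²)*(2*8*(33 - 50) - 2245) = (-4517 + 64)*(2*8*(-17) - 2245) = -4453*(-272 - 2245) = -4453*(-2517) = 11208201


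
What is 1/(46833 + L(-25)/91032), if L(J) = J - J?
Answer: 1/46833 ≈ 2.1352e-5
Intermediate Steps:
L(J) = 0
1/(46833 + L(-25)/91032) = 1/(46833 + 0/91032) = 1/(46833 + 0*(1/91032)) = 1/(46833 + 0) = 1/46833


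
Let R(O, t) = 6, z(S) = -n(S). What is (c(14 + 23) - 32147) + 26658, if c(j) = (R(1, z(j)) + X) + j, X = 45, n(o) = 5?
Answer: -5401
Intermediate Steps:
z(S) = -5 (z(S) = -1*5 = -5)
c(j) = 51 + j (c(j) = (6 + 45) + j = 51 + j)
(c(14 + 23) - 32147) + 26658 = ((51 + (14 + 23)) - 32147) + 26658 = ((51 + 37) - 32147) + 26658 = (88 - 32147) + 26658 = -32059 + 26658 = -5401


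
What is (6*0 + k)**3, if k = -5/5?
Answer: -1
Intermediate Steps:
k = -1 (k = -5*1/5 = -1)
(6*0 + k)**3 = (6*0 - 1)**3 = (0 - 1)**3 = (-1)**3 = -1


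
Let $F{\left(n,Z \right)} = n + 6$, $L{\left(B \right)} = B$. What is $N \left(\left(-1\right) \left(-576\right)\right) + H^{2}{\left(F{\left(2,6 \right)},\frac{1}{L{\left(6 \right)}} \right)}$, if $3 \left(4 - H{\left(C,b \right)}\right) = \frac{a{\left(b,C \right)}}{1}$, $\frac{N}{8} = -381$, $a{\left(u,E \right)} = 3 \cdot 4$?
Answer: $-1755648$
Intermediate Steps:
$a{\left(u,E \right)} = 12$
$N = -3048$ ($N = 8 \left(-381\right) = -3048$)
$F{\left(n,Z \right)} = 6 + n$
$H{\left(C,b \right)} = 0$ ($H{\left(C,b \right)} = 4 - \frac{12 \cdot 1^{-1}}{3} = 4 - \frac{12 \cdot 1}{3} = 4 - 4 = 0$)
$N \left(\left(-1\right) \left(-576\right)\right) + H^{2}{\left(F{\left(2,6 \right)},\frac{1}{L{\left(6 \right)}} \right)} = - 3048 \left(\left(-1\right) \left(-576\right)\right) + 0^{2} = \left(-3048\right) 576 + 0 = -1755648 + 0 = -1755648$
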